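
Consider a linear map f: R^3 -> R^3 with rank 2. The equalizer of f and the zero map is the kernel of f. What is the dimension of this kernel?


The equalizer of f and the zero map is ker(f).
By the rank-nullity theorem: dim(ker(f)) = dim(domain) - rank(f).
dim(ker(f)) = 3 - 2 = 1

1


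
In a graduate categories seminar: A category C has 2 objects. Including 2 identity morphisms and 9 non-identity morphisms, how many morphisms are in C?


Each object has an identity morphism, giving 2 identities.
Adding the 9 non-identity morphisms:
Total = 2 + 9 = 11

11


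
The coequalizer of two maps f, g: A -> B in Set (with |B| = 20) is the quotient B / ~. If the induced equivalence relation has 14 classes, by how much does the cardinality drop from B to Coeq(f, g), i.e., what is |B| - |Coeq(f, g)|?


The coequalizer Coeq(f, g) = B / ~ has one element per equivalence class.
|B| = 20, |Coeq(f, g)| = 14.
|B| - |Coeq(f, g)| = 20 - 14 = 6.

6


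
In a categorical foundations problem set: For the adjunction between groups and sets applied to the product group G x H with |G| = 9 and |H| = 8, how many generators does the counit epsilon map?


The counit epsilon_K: F(U(K)) -> K of the Free-Forgetful adjunction
maps |K| generators of F(U(K)) into K. For K = G x H (the product group),
|G x H| = |G| * |H|.
Total generators mapped = 9 * 8 = 72.

72


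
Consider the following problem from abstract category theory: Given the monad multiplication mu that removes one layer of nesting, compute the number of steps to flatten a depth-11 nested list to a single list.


Each application of mu: T^2 -> T removes one layer of nesting.
Starting at depth 11 (i.e., T^11(X)), we need to reach T(X).
Number of mu applications = 11 - 1 = 10

10


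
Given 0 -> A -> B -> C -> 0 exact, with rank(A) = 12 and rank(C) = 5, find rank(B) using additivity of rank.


For a short exact sequence 0 -> A -> B -> C -> 0,
rank is additive: rank(B) = rank(A) + rank(C).
rank(B) = 12 + 5 = 17

17


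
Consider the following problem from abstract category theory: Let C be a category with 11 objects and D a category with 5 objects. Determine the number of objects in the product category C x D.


The product category C x D has objects that are pairs (c, d).
Number of pairs = |Ob(C)| * |Ob(D)| = 11 * 5 = 55

55


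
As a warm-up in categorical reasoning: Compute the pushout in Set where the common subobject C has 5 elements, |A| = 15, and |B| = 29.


The pushout A +_C B identifies the images of C in A and B.
|A +_C B| = |A| + |B| - |C| (for injections).
= 15 + 29 - 5 = 39

39


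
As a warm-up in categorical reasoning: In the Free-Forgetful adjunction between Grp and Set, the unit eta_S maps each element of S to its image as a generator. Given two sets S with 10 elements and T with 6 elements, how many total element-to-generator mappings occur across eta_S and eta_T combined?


The unit eta_X: X -> U(F(X)) of the Free-Forgetful adjunction
maps each element of X to a generator of F(X). For X = S + T (disjoint
union in Set), |S + T| = |S| + |T|.
Total mappings = 10 + 6 = 16.

16


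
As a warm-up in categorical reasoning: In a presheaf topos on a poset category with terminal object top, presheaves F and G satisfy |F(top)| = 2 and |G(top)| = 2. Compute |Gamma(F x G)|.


Global sections of a presheaf on a poset with terminal top satisfy
Gamma(H) ~ H(top). Presheaves admit pointwise products, so
(F x G)(top) = F(top) x G(top) (Cartesian product).
|Gamma(F x G)| = |F(top)| * |G(top)| = 2 * 2 = 4.

4


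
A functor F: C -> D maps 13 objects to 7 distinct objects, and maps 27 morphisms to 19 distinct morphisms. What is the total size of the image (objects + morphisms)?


The image of F consists of distinct objects and distinct morphisms.
|Im(F)| on objects = 7
|Im(F)| on morphisms = 19
Total image cardinality = 7 + 19 = 26

26


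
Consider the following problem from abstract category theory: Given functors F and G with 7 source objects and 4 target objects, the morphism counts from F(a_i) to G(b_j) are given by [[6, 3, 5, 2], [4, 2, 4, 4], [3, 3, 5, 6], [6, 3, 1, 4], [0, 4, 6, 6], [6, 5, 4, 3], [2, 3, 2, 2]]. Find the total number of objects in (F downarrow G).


Objects of (F downarrow G) are triples (a, b, h: F(a)->G(b)).
The count equals the sum of all entries in the hom-matrix.
sum(row 0) = 16
sum(row 1) = 14
sum(row 2) = 17
sum(row 3) = 14
sum(row 4) = 16
sum(row 5) = 18
sum(row 6) = 9
Grand total = 104

104


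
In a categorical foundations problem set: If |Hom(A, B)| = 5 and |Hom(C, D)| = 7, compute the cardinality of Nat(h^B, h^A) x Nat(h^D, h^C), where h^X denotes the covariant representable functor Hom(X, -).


By the Yoneda lemma, Nat(h^B, h^A) is isomorphic to Hom(A, B),
so |Nat(h^B, h^A)| = |Hom(A, B)| and |Nat(h^D, h^C)| = |Hom(C, D)|.
|Hom(A, B)| = 5, |Hom(C, D)| = 7.
|Nat(h^B, h^A) x Nat(h^D, h^C)| = 5 * 7 = 35

35


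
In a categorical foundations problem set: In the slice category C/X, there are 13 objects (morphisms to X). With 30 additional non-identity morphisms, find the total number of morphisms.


In the slice category C/X, objects are morphisms to X.
Identity morphisms: 13 (one per object of C/X).
Non-identity morphisms: 30.
Total = 13 + 30 = 43

43


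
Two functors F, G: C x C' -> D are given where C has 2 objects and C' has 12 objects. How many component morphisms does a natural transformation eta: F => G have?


A natural transformation eta: F => G assigns one component morphism per
object of the domain category.
The domain is the product category C x C', so
|Ob(C x C')| = |Ob(C)| * |Ob(C')| = 2 * 12 = 24.
Therefore eta has 24 component morphisms.

24


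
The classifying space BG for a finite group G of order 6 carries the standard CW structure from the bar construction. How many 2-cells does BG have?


In the bar-construction CW model of BG, the n-cells are indexed by
n-tuples [g_1|...|g_n] of non-identity elements of G (degenerate
simplices with some g_i = e do not contribute cells), so there are
(|G| - 1)^n n-cells.
For dim = 2 with |G| = 6:
cells = (6 - 1)^2 = 5^2 = 25

25


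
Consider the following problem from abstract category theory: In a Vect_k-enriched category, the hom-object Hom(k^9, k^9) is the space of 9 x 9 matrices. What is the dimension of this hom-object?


In Vect-enriched categories, Hom(k^n, k^m) is the space of m x n matrices.
dim(Hom(k^9, k^9)) = 9 * 9 = 81

81


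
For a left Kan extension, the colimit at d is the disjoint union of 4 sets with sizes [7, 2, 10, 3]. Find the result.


Pointwise, the left Kan extension (Lan_F H)(d) is the colimit, indexed
by the comma category (F downarrow d), of H composed with the
projection (F downarrow d) -> C. Here that colimit is given
as a coproduct (disjoint union) of sets, so its cardinality is the
sum of the sizes of the summands.
Coproduct of sets with sizes: 7 + 2 + 10 + 3
= 22

22


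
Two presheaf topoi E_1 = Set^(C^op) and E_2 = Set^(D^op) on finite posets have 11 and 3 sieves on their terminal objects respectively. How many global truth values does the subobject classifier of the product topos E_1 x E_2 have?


In a product of presheaf topoi E_1 x E_2, the subobject classifier
is Omega = Omega_1 x Omega_2 (componentwise), so
|Omega(top)| = |Omega_1(top_1)| * |Omega_2(top_2)|.
= 11 * 3 = 33.

33


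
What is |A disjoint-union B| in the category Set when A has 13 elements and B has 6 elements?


In Set, the coproduct A + B is the disjoint union.
|A + B| = |A| + |B| = 13 + 6 = 19

19


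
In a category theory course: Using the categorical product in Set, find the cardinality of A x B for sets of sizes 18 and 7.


In Set, the product A x B is the Cartesian product.
By the universal property, |A x B| = |A| * |B|.
|A x B| = 18 * 7 = 126

126


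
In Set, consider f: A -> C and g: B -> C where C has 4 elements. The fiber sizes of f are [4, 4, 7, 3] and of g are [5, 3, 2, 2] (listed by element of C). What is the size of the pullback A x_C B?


The pullback A x_C B consists of pairs (a, b) with f(a) = g(b).
For each element c in C, the fiber product has |f^-1(c)| * |g^-1(c)| elements.
Summing over C: 4 * 5 + 4 * 3 + 7 * 2 + 3 * 2
= 20 + 12 + 14 + 6 = 52

52


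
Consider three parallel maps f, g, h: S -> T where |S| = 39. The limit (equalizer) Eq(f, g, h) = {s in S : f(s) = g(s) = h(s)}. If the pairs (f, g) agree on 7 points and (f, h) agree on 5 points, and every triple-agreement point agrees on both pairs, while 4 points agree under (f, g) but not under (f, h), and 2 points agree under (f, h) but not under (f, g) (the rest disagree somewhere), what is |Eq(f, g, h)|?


Eq(f, g, h) is the triple-agreement set: points in S where all three
maps take the same value. Using inclusion-exclusion on the pairwise data:
Pair (f, g) agrees on 7 points; pair (f, h) on 5 points.
Points agreeing under (f, g) but not (f, h) = 4; under (f, h) but not (f, g) = 2.
Triple-agreement = agreement-in-(f, g) minus points that agree under (f, g) but not (f, h):
|Eq(f, g, h)| = 7 - 4 = 3
(cross-check via (f, h): 5 - 2 = 3.)

3


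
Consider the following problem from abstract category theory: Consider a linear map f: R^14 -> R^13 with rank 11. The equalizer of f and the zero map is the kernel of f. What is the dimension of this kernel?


The equalizer of f and the zero map is ker(f).
By the rank-nullity theorem: dim(ker(f)) = dim(domain) - rank(f).
dim(ker(f)) = 14 - 11 = 3

3


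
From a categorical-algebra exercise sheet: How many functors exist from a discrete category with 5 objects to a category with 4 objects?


A functor from a discrete category C to D is determined by
where each object maps. Each of the 5 objects of C can map
to any of the 4 objects of D independently.
Number of functors = 4^5 = 1024

1024


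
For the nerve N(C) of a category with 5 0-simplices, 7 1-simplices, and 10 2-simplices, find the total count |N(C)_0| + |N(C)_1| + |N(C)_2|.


The 2-skeleton of the nerve N(C) consists of simplices in dimensions 0, 1, 2:
  |N(C)_0| = 5 (objects)
  |N(C)_1| = 7 (morphisms)
  |N(C)_2| = 10 (composable pairs)
Total = 5 + 7 + 10 = 22

22


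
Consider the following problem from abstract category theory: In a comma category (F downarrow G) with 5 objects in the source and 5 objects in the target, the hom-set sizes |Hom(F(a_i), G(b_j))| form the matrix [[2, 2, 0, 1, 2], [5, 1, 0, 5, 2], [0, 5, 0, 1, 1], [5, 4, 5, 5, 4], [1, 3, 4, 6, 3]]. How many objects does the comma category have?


Objects of (F downarrow G) are triples (a, b, h: F(a)->G(b)).
The count equals the sum of all entries in the hom-matrix.
sum(row 0) = 7
sum(row 1) = 13
sum(row 2) = 7
sum(row 3) = 23
sum(row 4) = 17
Grand total = 67

67


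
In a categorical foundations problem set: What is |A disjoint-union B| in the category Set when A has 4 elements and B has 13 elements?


In Set, the coproduct A + B is the disjoint union.
|A + B| = |A| + |B| = 4 + 13 = 17

17


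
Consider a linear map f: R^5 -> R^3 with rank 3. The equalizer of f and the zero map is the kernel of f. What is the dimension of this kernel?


The equalizer of f and the zero map is ker(f).
By the rank-nullity theorem: dim(ker(f)) = dim(domain) - rank(f).
dim(ker(f)) = 5 - 3 = 2

2


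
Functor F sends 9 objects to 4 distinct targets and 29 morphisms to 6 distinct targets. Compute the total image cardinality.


The image of F consists of distinct objects and distinct morphisms.
|Im(F)| on objects = 4
|Im(F)| on morphisms = 6
Total image cardinality = 4 + 6 = 10

10


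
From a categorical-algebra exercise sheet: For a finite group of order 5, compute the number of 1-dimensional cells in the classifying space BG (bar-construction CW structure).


In the bar-construction CW model of BG, the n-cells are indexed by
n-tuples [g_1|...|g_n] of non-identity elements of G (degenerate
simplices with some g_i = e do not contribute cells), so there are
(|G| - 1)^n n-cells.
For dim = 1 with |G| = 5:
cells = (5 - 1)^1 = 4^1 = 4

4


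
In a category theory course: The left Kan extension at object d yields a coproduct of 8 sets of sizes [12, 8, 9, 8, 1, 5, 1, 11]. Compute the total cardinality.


Pointwise, the left Kan extension (Lan_F H)(d) is the colimit, indexed
by the comma category (F downarrow d), of H composed with the
projection (F downarrow d) -> C. Here that colimit is given
as a coproduct (disjoint union) of sets, so its cardinality is the
sum of the sizes of the summands.
Coproduct of sets with sizes: 12 + 8 + 9 + 8 + 1 + 5 + 1 + 11
= 55

55


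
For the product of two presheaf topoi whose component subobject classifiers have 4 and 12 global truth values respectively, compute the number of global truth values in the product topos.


In a product of presheaf topoi E_1 x E_2, the subobject classifier
is Omega = Omega_1 x Omega_2 (componentwise), so
|Omega(top)| = |Omega_1(top_1)| * |Omega_2(top_2)|.
= 4 * 12 = 48.

48


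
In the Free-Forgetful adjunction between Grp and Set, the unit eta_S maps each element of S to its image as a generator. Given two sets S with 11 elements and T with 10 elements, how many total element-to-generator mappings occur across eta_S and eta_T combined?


The unit eta_X: X -> U(F(X)) of the Free-Forgetful adjunction
maps each element of X to a generator of F(X). For X = S + T (disjoint
union in Set), |S + T| = |S| + |T|.
Total mappings = 11 + 10 = 21.

21


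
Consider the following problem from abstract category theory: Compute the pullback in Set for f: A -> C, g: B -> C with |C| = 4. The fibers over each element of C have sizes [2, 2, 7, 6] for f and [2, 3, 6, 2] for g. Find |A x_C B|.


The pullback A x_C B consists of pairs (a, b) with f(a) = g(b).
For each element c in C, the fiber product has |f^-1(c)| * |g^-1(c)| elements.
Summing over C: 2 * 2 + 2 * 3 + 7 * 6 + 6 * 2
= 4 + 6 + 42 + 12 = 64

64


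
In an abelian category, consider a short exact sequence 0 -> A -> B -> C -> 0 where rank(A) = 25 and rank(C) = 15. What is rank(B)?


For a short exact sequence 0 -> A -> B -> C -> 0,
rank is additive: rank(B) = rank(A) + rank(C).
rank(B) = 25 + 15 = 40

40


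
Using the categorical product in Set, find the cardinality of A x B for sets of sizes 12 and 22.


In Set, the product A x B is the Cartesian product.
By the universal property, |A x B| = |A| * |B|.
|A x B| = 12 * 22 = 264

264


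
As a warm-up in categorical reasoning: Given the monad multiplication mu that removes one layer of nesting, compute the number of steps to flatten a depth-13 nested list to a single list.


Each application of mu: T^2 -> T removes one layer of nesting.
Starting at depth 13 (i.e., T^13(X)), we need to reach T(X).
Number of mu applications = 13 - 1 = 12

12


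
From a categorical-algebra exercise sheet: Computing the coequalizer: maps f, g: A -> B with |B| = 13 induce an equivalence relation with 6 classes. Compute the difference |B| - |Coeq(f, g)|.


The coequalizer Coeq(f, g) = B / ~ has one element per equivalence class.
|B| = 13, |Coeq(f, g)| = 6.
|B| - |Coeq(f, g)| = 13 - 6 = 7.

7


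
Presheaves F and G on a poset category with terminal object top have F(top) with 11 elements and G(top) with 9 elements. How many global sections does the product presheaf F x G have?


Global sections of a presheaf on a poset with terminal top satisfy
Gamma(H) ~ H(top). Presheaves admit pointwise products, so
(F x G)(top) = F(top) x G(top) (Cartesian product).
|Gamma(F x G)| = |F(top)| * |G(top)| = 11 * 9 = 99.

99


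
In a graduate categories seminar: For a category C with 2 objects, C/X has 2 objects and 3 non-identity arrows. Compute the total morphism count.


In the slice category C/X, objects are morphisms to X.
Identity morphisms: 2 (one per object of C/X).
Non-identity morphisms: 3.
Total = 2 + 3 = 5

5


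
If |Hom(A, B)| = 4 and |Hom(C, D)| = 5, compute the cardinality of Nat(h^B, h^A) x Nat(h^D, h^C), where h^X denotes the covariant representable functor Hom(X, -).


By the Yoneda lemma, Nat(h^B, h^A) is isomorphic to Hom(A, B),
so |Nat(h^B, h^A)| = |Hom(A, B)| and |Nat(h^D, h^C)| = |Hom(C, D)|.
|Hom(A, B)| = 4, |Hom(C, D)| = 5.
|Nat(h^B, h^A) x Nat(h^D, h^C)| = 4 * 5 = 20

20


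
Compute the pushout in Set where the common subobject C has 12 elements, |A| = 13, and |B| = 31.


The pushout A +_C B identifies the images of C in A and B.
|A +_C B| = |A| + |B| - |C| (for injections).
= 13 + 31 - 12 = 32

32


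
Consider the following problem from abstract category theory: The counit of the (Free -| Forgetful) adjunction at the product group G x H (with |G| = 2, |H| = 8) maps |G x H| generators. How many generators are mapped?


The counit epsilon_K: F(U(K)) -> K of the Free-Forgetful adjunction
maps |K| generators of F(U(K)) into K. For K = G x H (the product group),
|G x H| = |G| * |H|.
Total generators mapped = 2 * 8 = 16.

16


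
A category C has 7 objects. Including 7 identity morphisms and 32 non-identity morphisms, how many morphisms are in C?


Each object has an identity morphism, giving 7 identities.
Adding the 32 non-identity morphisms:
Total = 7 + 32 = 39

39


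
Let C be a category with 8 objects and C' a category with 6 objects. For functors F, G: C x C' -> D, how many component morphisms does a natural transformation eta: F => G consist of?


A natural transformation eta: F => G assigns one component morphism per
object of the domain category.
The domain is the product category C x C', so
|Ob(C x C')| = |Ob(C)| * |Ob(C')| = 8 * 6 = 48.
Therefore eta has 48 component morphisms.

48


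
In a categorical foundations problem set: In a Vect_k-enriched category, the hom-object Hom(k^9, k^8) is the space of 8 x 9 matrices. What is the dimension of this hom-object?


In Vect-enriched categories, Hom(k^n, k^m) is the space of m x n matrices.
dim(Hom(k^9, k^8)) = 8 * 9 = 72

72


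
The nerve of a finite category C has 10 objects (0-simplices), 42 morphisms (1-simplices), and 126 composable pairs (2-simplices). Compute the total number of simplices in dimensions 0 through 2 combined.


The 2-skeleton of the nerve N(C) consists of simplices in dimensions 0, 1, 2:
  |N(C)_0| = 10 (objects)
  |N(C)_1| = 42 (morphisms)
  |N(C)_2| = 126 (composable pairs)
Total = 10 + 42 + 126 = 178

178


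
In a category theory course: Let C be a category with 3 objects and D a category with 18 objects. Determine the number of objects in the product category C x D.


The product category C x D has objects that are pairs (c, d).
Number of pairs = |Ob(C)| * |Ob(D)| = 3 * 18 = 54

54


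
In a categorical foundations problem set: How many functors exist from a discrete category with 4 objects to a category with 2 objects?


A functor from a discrete category C to D is determined by
where each object maps. Each of the 4 objects of C can map
to any of the 2 objects of D independently.
Number of functors = 2^4 = 16

16


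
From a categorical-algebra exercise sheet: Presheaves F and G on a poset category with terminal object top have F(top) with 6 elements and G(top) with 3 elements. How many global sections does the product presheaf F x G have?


Global sections of a presheaf on a poset with terminal top satisfy
Gamma(H) ~ H(top). Presheaves admit pointwise products, so
(F x G)(top) = F(top) x G(top) (Cartesian product).
|Gamma(F x G)| = |F(top)| * |G(top)| = 6 * 3 = 18.

18


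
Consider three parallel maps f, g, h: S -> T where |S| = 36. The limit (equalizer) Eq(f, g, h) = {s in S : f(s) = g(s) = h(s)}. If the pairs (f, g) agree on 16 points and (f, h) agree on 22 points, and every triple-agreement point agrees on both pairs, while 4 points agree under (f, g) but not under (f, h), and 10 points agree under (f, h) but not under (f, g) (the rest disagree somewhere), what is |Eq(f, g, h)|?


Eq(f, g, h) is the triple-agreement set: points in S where all three
maps take the same value. Using inclusion-exclusion on the pairwise data:
Pair (f, g) agrees on 16 points; pair (f, h) on 22 points.
Points agreeing under (f, g) but not (f, h) = 4; under (f, h) but not (f, g) = 10.
Triple-agreement = agreement-in-(f, g) minus points that agree under (f, g) but not (f, h):
|Eq(f, g, h)| = 16 - 4 = 12
(cross-check via (f, h): 22 - 10 = 12.)

12


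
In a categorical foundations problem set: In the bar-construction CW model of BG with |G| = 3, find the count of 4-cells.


In the bar-construction CW model of BG, the n-cells are indexed by
n-tuples [g_1|...|g_n] of non-identity elements of G (degenerate
simplices with some g_i = e do not contribute cells), so there are
(|G| - 1)^n n-cells.
For dim = 4 with |G| = 3:
cells = (3 - 1)^4 = 2^4 = 16

16


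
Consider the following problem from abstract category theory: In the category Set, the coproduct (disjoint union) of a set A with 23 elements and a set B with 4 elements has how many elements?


In Set, the coproduct A + B is the disjoint union.
|A + B| = |A| + |B| = 23 + 4 = 27

27


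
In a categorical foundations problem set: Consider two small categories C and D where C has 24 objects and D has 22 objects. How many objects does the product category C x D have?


The product category C x D has objects that are pairs (c, d).
Number of pairs = |Ob(C)| * |Ob(D)| = 24 * 22 = 528

528


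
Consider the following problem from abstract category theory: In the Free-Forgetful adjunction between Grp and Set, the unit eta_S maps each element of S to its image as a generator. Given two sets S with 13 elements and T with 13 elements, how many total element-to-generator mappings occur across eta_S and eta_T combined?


The unit eta_X: X -> U(F(X)) of the Free-Forgetful adjunction
maps each element of X to a generator of F(X). For X = S + T (disjoint
union in Set), |S + T| = |S| + |T|.
Total mappings = 13 + 13 = 26.

26


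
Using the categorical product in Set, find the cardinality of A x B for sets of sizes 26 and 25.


In Set, the product A x B is the Cartesian product.
By the universal property, |A x B| = |A| * |B|.
|A x B| = 26 * 25 = 650

650


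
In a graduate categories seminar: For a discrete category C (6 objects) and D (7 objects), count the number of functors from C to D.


A functor from a discrete category C to D is determined by
where each object maps. Each of the 6 objects of C can map
to any of the 7 objects of D independently.
Number of functors = 7^6 = 117649

117649


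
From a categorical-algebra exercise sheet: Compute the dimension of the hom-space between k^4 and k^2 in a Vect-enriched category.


In Vect-enriched categories, Hom(k^n, k^m) is the space of m x n matrices.
dim(Hom(k^4, k^2)) = 2 * 4 = 8

8


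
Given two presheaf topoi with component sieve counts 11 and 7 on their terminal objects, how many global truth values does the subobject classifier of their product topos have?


In a product of presheaf topoi E_1 x E_2, the subobject classifier
is Omega = Omega_1 x Omega_2 (componentwise), so
|Omega(top)| = |Omega_1(top_1)| * |Omega_2(top_2)|.
= 11 * 7 = 77.

77


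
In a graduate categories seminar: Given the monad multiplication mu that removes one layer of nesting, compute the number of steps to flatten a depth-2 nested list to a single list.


Each application of mu: T^2 -> T removes one layer of nesting.
Starting at depth 2 (i.e., T^2(X)), we need to reach T(X).
Number of mu applications = 2 - 1 = 1

1


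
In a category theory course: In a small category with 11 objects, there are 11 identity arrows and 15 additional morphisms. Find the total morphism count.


Each object has an identity morphism, giving 11 identities.
Adding the 15 non-identity morphisms:
Total = 11 + 15 = 26

26


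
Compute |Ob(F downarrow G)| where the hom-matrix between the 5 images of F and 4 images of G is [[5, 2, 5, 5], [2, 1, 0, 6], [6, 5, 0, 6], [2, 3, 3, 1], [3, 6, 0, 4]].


Objects of (F downarrow G) are triples (a, b, h: F(a)->G(b)).
The count equals the sum of all entries in the hom-matrix.
sum(row 0) = 17
sum(row 1) = 9
sum(row 2) = 17
sum(row 3) = 9
sum(row 4) = 13
Grand total = 65

65


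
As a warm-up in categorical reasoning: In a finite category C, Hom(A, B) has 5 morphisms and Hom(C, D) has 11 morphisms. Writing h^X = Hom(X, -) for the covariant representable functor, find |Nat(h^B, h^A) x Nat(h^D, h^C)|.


By the Yoneda lemma, Nat(h^B, h^A) is isomorphic to Hom(A, B),
so |Nat(h^B, h^A)| = |Hom(A, B)| and |Nat(h^D, h^C)| = |Hom(C, D)|.
|Hom(A, B)| = 5, |Hom(C, D)| = 11.
|Nat(h^B, h^A) x Nat(h^D, h^C)| = 5 * 11 = 55

55


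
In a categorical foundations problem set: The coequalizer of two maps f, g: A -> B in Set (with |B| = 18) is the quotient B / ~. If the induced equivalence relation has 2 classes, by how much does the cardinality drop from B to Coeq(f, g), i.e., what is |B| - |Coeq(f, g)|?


The coequalizer Coeq(f, g) = B / ~ has one element per equivalence class.
|B| = 18, |Coeq(f, g)| = 2.
|B| - |Coeq(f, g)| = 18 - 2 = 16.

16


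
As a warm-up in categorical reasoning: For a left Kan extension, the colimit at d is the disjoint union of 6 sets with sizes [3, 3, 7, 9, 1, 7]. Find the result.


Pointwise, the left Kan extension (Lan_F H)(d) is the colimit, indexed
by the comma category (F downarrow d), of H composed with the
projection (F downarrow d) -> C. Here that colimit is given
as a coproduct (disjoint union) of sets, so its cardinality is the
sum of the sizes of the summands.
Coproduct of sets with sizes: 3 + 3 + 7 + 9 + 1 + 7
= 30

30


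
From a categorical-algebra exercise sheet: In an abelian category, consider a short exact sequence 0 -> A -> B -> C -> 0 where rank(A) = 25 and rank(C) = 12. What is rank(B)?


For a short exact sequence 0 -> A -> B -> C -> 0,
rank is additive: rank(B) = rank(A) + rank(C).
rank(B) = 25 + 12 = 37

37


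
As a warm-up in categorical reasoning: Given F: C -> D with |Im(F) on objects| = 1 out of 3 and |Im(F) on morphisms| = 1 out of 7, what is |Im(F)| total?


The image of F consists of distinct objects and distinct morphisms.
|Im(F)| on objects = 1
|Im(F)| on morphisms = 1
Total image cardinality = 1 + 1 = 2

2


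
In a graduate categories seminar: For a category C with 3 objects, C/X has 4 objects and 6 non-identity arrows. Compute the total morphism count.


In the slice category C/X, objects are morphisms to X.
Identity morphisms: 4 (one per object of C/X).
Non-identity morphisms: 6.
Total = 4 + 6 = 10

10


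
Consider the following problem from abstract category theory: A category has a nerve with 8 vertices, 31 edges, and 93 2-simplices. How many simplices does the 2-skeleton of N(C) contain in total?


The 2-skeleton of the nerve N(C) consists of simplices in dimensions 0, 1, 2:
  |N(C)_0| = 8 (objects)
  |N(C)_1| = 31 (morphisms)
  |N(C)_2| = 93 (composable pairs)
Total = 8 + 31 + 93 = 132

132


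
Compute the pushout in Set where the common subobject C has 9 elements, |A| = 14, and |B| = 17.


The pushout A +_C B identifies the images of C in A and B.
|A +_C B| = |A| + |B| - |C| (for injections).
= 14 + 17 - 9 = 22

22


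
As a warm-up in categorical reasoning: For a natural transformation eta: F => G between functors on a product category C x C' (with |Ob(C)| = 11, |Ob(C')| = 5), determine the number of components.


A natural transformation eta: F => G assigns one component morphism per
object of the domain category.
The domain is the product category C x C', so
|Ob(C x C')| = |Ob(C)| * |Ob(C')| = 11 * 5 = 55.
Therefore eta has 55 component morphisms.

55


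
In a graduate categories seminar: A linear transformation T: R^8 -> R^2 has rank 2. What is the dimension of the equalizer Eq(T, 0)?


The equalizer of f and the zero map is ker(f).
By the rank-nullity theorem: dim(ker(f)) = dim(domain) - rank(f).
dim(ker(f)) = 8 - 2 = 6

6


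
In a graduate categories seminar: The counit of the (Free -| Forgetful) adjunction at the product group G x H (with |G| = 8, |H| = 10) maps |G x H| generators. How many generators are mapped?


The counit epsilon_K: F(U(K)) -> K of the Free-Forgetful adjunction
maps |K| generators of F(U(K)) into K. For K = G x H (the product group),
|G x H| = |G| * |H|.
Total generators mapped = 8 * 10 = 80.

80


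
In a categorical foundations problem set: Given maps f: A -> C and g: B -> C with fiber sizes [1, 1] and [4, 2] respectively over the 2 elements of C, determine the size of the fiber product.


The pullback A x_C B consists of pairs (a, b) with f(a) = g(b).
For each element c in C, the fiber product has |f^-1(c)| * |g^-1(c)| elements.
Summing over C: 1 * 4 + 1 * 2
= 4 + 2 = 6

6


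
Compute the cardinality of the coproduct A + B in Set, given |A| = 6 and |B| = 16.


In Set, the coproduct A + B is the disjoint union.
|A + B| = |A| + |B| = 6 + 16 = 22

22


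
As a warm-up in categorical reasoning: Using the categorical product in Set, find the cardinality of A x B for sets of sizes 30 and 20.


In Set, the product A x B is the Cartesian product.
By the universal property, |A x B| = |A| * |B|.
|A x B| = 30 * 20 = 600

600


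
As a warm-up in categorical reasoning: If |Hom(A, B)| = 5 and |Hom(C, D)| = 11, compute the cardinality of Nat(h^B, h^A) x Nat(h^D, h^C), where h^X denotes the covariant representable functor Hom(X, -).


By the Yoneda lemma, Nat(h^B, h^A) is isomorphic to Hom(A, B),
so |Nat(h^B, h^A)| = |Hom(A, B)| and |Nat(h^D, h^C)| = |Hom(C, D)|.
|Hom(A, B)| = 5, |Hom(C, D)| = 11.
|Nat(h^B, h^A) x Nat(h^D, h^C)| = 5 * 11 = 55

55


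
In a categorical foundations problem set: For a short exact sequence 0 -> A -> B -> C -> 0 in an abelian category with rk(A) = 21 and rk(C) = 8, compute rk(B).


For a short exact sequence 0 -> A -> B -> C -> 0,
rank is additive: rank(B) = rank(A) + rank(C).
rank(B) = 21 + 8 = 29

29


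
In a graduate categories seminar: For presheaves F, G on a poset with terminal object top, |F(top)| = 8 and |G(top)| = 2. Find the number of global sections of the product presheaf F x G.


Global sections of a presheaf on a poset with terminal top satisfy
Gamma(H) ~ H(top). Presheaves admit pointwise products, so
(F x G)(top) = F(top) x G(top) (Cartesian product).
|Gamma(F x G)| = |F(top)| * |G(top)| = 8 * 2 = 16.

16


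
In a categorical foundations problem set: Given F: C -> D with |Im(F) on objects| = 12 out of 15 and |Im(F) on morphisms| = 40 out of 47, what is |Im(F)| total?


The image of F consists of distinct objects and distinct morphisms.
|Im(F)| on objects = 12
|Im(F)| on morphisms = 40
Total image cardinality = 12 + 40 = 52

52


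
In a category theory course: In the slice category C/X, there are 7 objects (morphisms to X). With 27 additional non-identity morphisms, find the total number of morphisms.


In the slice category C/X, objects are morphisms to X.
Identity morphisms: 7 (one per object of C/X).
Non-identity morphisms: 27.
Total = 7 + 27 = 34

34


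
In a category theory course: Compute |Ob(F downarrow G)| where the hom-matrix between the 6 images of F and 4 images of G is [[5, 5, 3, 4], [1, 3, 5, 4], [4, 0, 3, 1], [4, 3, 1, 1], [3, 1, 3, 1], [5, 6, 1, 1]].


Objects of (F downarrow G) are triples (a, b, h: F(a)->G(b)).
The count equals the sum of all entries in the hom-matrix.
sum(row 0) = 17
sum(row 1) = 13
sum(row 2) = 8
sum(row 3) = 9
sum(row 4) = 8
sum(row 5) = 13
Grand total = 68

68


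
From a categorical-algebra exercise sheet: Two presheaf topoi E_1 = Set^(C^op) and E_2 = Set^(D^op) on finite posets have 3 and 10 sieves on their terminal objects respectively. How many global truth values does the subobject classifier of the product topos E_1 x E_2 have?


In a product of presheaf topoi E_1 x E_2, the subobject classifier
is Omega = Omega_1 x Omega_2 (componentwise), so
|Omega(top)| = |Omega_1(top_1)| * |Omega_2(top_2)|.
= 3 * 10 = 30.

30


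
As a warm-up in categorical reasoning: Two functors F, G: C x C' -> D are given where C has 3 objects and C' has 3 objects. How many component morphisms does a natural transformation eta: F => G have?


A natural transformation eta: F => G assigns one component morphism per
object of the domain category.
The domain is the product category C x C', so
|Ob(C x C')| = |Ob(C)| * |Ob(C')| = 3 * 3 = 9.
Therefore eta has 9 component morphisms.

9


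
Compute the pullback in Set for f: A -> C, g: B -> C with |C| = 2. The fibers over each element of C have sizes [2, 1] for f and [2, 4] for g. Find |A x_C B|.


The pullback A x_C B consists of pairs (a, b) with f(a) = g(b).
For each element c in C, the fiber product has |f^-1(c)| * |g^-1(c)| elements.
Summing over C: 2 * 2 + 1 * 4
= 4 + 4 = 8

8


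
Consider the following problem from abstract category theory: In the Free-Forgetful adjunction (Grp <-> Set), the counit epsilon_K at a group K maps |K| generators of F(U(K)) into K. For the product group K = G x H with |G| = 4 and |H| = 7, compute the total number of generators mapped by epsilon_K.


The counit epsilon_K: F(U(K)) -> K of the Free-Forgetful adjunction
maps |K| generators of F(U(K)) into K. For K = G x H (the product group),
|G x H| = |G| * |H|.
Total generators mapped = 4 * 7 = 28.

28


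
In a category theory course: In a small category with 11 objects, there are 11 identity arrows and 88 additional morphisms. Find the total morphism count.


Each object has an identity morphism, giving 11 identities.
Adding the 88 non-identity morphisms:
Total = 11 + 88 = 99

99


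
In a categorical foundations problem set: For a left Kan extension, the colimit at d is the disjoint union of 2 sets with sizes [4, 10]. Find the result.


Pointwise, the left Kan extension (Lan_F H)(d) is the colimit, indexed
by the comma category (F downarrow d), of H composed with the
projection (F downarrow d) -> C. Here that colimit is given
as a coproduct (disjoint union) of sets, so its cardinality is the
sum of the sizes of the summands.
Coproduct of sets with sizes: 4 + 10
= 14

14


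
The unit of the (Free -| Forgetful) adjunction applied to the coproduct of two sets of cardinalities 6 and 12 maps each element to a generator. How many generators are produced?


The unit eta_X: X -> U(F(X)) of the Free-Forgetful adjunction
maps each element of X to a generator of F(X). For X = S + T (disjoint
union in Set), |S + T| = |S| + |T|.
Total mappings = 6 + 12 = 18.

18


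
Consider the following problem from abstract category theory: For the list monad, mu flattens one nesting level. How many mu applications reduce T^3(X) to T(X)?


Each application of mu: T^2 -> T removes one layer of nesting.
Starting at depth 3 (i.e., T^3(X)), we need to reach T(X).
Number of mu applications = 3 - 1 = 2

2


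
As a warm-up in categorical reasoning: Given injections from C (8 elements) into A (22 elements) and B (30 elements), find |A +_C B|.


The pushout A +_C B identifies the images of C in A and B.
|A +_C B| = |A| + |B| - |C| (for injections).
= 22 + 30 - 8 = 44

44


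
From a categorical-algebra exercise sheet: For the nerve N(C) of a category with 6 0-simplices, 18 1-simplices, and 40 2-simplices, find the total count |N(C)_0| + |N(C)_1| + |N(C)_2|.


The 2-skeleton of the nerve N(C) consists of simplices in dimensions 0, 1, 2:
  |N(C)_0| = 6 (objects)
  |N(C)_1| = 18 (morphisms)
  |N(C)_2| = 40 (composable pairs)
Total = 6 + 18 + 40 = 64

64


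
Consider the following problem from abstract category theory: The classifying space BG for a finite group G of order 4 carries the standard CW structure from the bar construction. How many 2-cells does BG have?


In the bar-construction CW model of BG, the n-cells are indexed by
n-tuples [g_1|...|g_n] of non-identity elements of G (degenerate
simplices with some g_i = e do not contribute cells), so there are
(|G| - 1)^n n-cells.
For dim = 2 with |G| = 4:
cells = (4 - 1)^2 = 3^2 = 9

9


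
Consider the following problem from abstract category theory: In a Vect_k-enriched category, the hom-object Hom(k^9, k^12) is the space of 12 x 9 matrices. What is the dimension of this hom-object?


In Vect-enriched categories, Hom(k^n, k^m) is the space of m x n matrices.
dim(Hom(k^9, k^12)) = 12 * 9 = 108

108


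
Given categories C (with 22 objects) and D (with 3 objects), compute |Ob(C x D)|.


The product category C x D has objects that are pairs (c, d).
Number of pairs = |Ob(C)| * |Ob(D)| = 22 * 3 = 66

66


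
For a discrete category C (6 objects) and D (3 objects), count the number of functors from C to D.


A functor from a discrete category C to D is determined by
where each object maps. Each of the 6 objects of C can map
to any of the 3 objects of D independently.
Number of functors = 3^6 = 729

729


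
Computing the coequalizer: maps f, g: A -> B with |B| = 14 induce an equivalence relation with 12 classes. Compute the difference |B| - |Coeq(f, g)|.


The coequalizer Coeq(f, g) = B / ~ has one element per equivalence class.
|B| = 14, |Coeq(f, g)| = 12.
|B| - |Coeq(f, g)| = 14 - 12 = 2.

2


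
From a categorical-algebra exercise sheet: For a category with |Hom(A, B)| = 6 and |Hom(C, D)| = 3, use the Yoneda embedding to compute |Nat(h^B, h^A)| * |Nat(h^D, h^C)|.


By the Yoneda lemma, Nat(h^B, h^A) is isomorphic to Hom(A, B),
so |Nat(h^B, h^A)| = |Hom(A, B)| and |Nat(h^D, h^C)| = |Hom(C, D)|.
|Hom(A, B)| = 6, |Hom(C, D)| = 3.
|Nat(h^B, h^A) x Nat(h^D, h^C)| = 6 * 3 = 18

18


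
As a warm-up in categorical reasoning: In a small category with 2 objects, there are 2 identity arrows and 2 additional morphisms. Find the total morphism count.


Each object has an identity morphism, giving 2 identities.
Adding the 2 non-identity morphisms:
Total = 2 + 2 = 4

4


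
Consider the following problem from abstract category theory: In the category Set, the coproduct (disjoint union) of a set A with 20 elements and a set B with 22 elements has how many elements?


In Set, the coproduct A + B is the disjoint union.
|A + B| = |A| + |B| = 20 + 22 = 42

42


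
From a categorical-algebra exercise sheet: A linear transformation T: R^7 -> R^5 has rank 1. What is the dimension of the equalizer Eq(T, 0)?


The equalizer of f and the zero map is ker(f).
By the rank-nullity theorem: dim(ker(f)) = dim(domain) - rank(f).
dim(ker(f)) = 7 - 1 = 6

6


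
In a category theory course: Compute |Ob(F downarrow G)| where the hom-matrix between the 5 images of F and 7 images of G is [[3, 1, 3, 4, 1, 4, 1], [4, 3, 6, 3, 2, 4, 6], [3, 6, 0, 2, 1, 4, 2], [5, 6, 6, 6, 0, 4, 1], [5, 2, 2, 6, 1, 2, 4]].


Objects of (F downarrow G) are triples (a, b, h: F(a)->G(b)).
The count equals the sum of all entries in the hom-matrix.
sum(row 0) = 17
sum(row 1) = 28
sum(row 2) = 18
sum(row 3) = 28
sum(row 4) = 22
Grand total = 113

113


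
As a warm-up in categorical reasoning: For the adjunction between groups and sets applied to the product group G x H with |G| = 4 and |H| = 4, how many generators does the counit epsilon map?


The counit epsilon_K: F(U(K)) -> K of the Free-Forgetful adjunction
maps |K| generators of F(U(K)) into K. For K = G x H (the product group),
|G x H| = |G| * |H|.
Total generators mapped = 4 * 4 = 16.

16


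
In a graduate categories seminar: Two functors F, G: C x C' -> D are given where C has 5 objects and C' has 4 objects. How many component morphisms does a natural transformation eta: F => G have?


A natural transformation eta: F => G assigns one component morphism per
object of the domain category.
The domain is the product category C x C', so
|Ob(C x C')| = |Ob(C)| * |Ob(C')| = 5 * 4 = 20.
Therefore eta has 20 component morphisms.

20


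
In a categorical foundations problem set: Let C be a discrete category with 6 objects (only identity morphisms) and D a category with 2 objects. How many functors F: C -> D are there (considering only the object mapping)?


A functor from a discrete category C to D is determined by
where each object maps. Each of the 6 objects of C can map
to any of the 2 objects of D independently.
Number of functors = 2^6 = 64

64


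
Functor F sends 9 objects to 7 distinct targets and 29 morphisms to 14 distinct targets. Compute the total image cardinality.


The image of F consists of distinct objects and distinct morphisms.
|Im(F)| on objects = 7
|Im(F)| on morphisms = 14
Total image cardinality = 7 + 14 = 21

21
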